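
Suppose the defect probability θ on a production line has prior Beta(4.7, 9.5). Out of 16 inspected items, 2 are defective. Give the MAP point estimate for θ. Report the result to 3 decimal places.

Prior: Beta(4.7, 9.5).
Data: 2 successes in 16 trials. The binomial likelihood contributes θ^2(1−θ)^14, so the posterior is Beta(4.7+2, 9.5+14) = Beta(6.7, 23.5).
For Beta(a, b) with a, b > 1 the mode is (a−1)/(a+b−2) = 5.7/28.2 ≈ 0.202.

θ̂_MAP = 0.202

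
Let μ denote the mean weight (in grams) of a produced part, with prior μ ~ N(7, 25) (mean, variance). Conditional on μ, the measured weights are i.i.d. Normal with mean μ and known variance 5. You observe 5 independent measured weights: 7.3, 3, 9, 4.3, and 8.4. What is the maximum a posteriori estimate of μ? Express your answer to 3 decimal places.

n = 5; x̄ = (7.3 + 3 + 9 + 4.3 + 8.4)/5 = 32/5 = 6.4.
For a Normal prior and Normal likelihood with known variance, the posterior is Normal; its mode equals its mean, the precision-weighted average.
Prior precision 1/σ₀² = 1/25 = 0.04; data precision n/σ² = 5/5 = 1.
μ̂ = (0.04·7 + 1·6.4) / (0.04 + 1) = 6.68/1.04 = 167/26 ≈ 6.423.

μ̂_MAP = 6.423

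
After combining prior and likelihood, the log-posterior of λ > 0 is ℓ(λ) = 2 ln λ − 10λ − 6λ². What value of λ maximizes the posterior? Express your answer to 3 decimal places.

ℓ'(λ) = 2/λ − 10 − 12λ. Setting this to zero and multiplying by λ: 12λ² + 10λ − 2 = 0.
λ = (−10 + √(10² + 4·12·2)) / (2·12) = (−10 + √196) / 24 = (−10 + 14)/24 = 1/6.
ℓ''(λ) = −2/λ² − 12 < 0, confirming a maximum.

λ̂_MAP = 0.167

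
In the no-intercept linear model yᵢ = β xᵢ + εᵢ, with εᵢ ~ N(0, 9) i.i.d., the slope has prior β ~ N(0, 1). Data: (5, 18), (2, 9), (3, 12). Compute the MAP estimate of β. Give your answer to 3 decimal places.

β̂_MAP = 3.064

log p(β | y) = −Σ(yᵢ − βxᵢ)²/(2·9) − β²/(2·1) + const.
Setting the derivative to zero: Σxᵢ(yᵢ − βxᵢ)/9 − β/1 = 0, so β = Σxᵢyᵢ / (Σxᵢ² + σ²/τ²).
Σxᵢyᵢ = 5·18 + 2·9 + 3·12 = 144; Σxᵢ² = 38; σ²/τ² = 9.
β̂_MAP = 144 / (38 + 9) = 144/47 ≈ 3.064.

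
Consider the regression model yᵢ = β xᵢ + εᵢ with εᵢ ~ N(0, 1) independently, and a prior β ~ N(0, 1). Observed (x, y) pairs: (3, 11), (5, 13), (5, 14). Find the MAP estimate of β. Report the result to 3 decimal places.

log p(β | y) = −Σ(yᵢ − βxᵢ)²/(2·1) − β²/(2·1) + const.
Setting the derivative to zero: Σxᵢ(yᵢ − βxᵢ)/1 − β/1 = 0, so β = Σxᵢyᵢ / (Σxᵢ² + σ²/τ²).
Σxᵢyᵢ = 3·11 + 5·13 + 5·14 = 168; Σxᵢ² = 59; σ²/τ² = 1.
β̂_MAP = 168 / (59 + 1) = 168/60 ≈ 2.800.

β̂_MAP = 2.800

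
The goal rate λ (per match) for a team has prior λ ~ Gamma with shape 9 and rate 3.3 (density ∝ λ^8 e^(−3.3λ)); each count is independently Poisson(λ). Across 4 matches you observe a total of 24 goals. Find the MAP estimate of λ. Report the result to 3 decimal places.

Σxᵢ = 24, n = 4.
Posterior ∝ λ^8e^(−3.3λ) · λ^24e^(−4λ) = λ^32e^(−7.3λ), i.e. Gamma(shape=33, rate=7.3).
The mode of a Gamma(a, b) with a ≥ 1 (shape–rate) is (a−1)/b = 32/7.3 ≈ 4.384.

λ̂_MAP = 4.384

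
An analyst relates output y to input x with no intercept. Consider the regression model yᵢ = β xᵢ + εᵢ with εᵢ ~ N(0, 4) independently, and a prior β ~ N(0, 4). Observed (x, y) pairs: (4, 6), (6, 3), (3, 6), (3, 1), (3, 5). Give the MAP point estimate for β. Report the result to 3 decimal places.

log p(β | y) = −Σ(yᵢ − βxᵢ)²/(2·4) − β²/(2·4) + const.
Setting the derivative to zero: Σxᵢ(yᵢ − βxᵢ)/4 − β/4 = 0, so β = Σxᵢyᵢ / (Σxᵢ² + σ²/τ²).
Σxᵢyᵢ = 4·6 + 6·3 + 3·6 + 3·1 + 3·5 = 78; Σxᵢ² = 79; σ²/τ² = 1.
β̂_MAP = 78 / (79 + 1) = 78/80 ≈ 0.975.

β̂_MAP = 0.975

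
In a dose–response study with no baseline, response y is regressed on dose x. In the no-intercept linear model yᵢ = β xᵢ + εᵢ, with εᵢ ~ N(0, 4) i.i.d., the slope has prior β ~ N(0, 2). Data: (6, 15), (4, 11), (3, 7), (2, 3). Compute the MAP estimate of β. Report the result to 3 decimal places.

log p(β | y) = −Σ(yᵢ − βxᵢ)²/(2·4) − β²/(2·2) + const.
Setting the derivative to zero: Σxᵢ(yᵢ − βxᵢ)/4 − β/2 = 0, so β = Σxᵢyᵢ / (Σxᵢ² + σ²/τ²).
Σxᵢyᵢ = 6·15 + 4·11 + 3·7 + 2·3 = 161; Σxᵢ² = 65; σ²/τ² = 2.
β̂_MAP = 161 / (65 + 2) = 161/67 ≈ 2.403.

β̂_MAP = 2.403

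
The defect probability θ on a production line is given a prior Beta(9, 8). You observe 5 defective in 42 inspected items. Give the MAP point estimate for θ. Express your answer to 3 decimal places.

Prior: Beta(9, 8).
Data: 5 successes in 42 trials. The binomial likelihood contributes θ^5(1−θ)^37, so the posterior is Beta(9+5, 8+37) = Beta(14, 45).
For Beta(a, b) with a, b > 1 the mode is (a−1)/(a+b−2) = 13/57 ≈ 0.228.

θ̂_MAP = 0.228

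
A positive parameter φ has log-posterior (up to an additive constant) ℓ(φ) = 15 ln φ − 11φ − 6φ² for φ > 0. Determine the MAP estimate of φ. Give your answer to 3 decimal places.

φ̂_MAP = 0.750

ℓ'(φ) = 15/φ − 11 − 12φ. Setting this to zero and multiplying by φ: 12φ² + 11φ − 15 = 0.
φ = (−11 + √(11² + 4·12·15)) / (2·12) = (−11 + √841) / 24 = (−11 + 29)/24 = 3/4.
ℓ''(φ) = −15/φ² − 12 < 0, confirming a maximum.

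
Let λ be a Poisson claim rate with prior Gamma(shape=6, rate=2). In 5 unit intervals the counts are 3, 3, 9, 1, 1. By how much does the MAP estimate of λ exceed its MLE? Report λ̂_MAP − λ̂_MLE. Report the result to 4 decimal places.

Σxᵢ = 17. Posterior is Gamma(23, 7); MAP = (23−1)/7 = 22/7 ≈ 3.14286.
MLE = x̄ = 17/5 ≈ 3.40000.
Difference = 22/7 − 17/5 = -9/35 ≈ -0.2571.

MAP − MLE = -0.2571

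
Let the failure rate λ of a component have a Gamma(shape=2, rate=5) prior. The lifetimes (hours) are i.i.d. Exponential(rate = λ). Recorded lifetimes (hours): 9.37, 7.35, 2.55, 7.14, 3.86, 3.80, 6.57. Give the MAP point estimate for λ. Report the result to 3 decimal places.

The Exponential(rate=λ) likelihood is ∝ λ^n e^(−λΣtᵢ). Here n = 7 and Σtᵢ = 9.37 + 7.35 + 2.55 + 7.14 + 3.86 + 3.80 + 6.57 = 40.64.
Posterior ∝ λe^(−5λ) · λ^7e^(−40.64λ) = λ^8e^(−45.64λ), i.e. Gamma(9, 45.64).
Mode = (a−1)/b = 8/45.64 ≈ 0.175.

λ̂_MAP = 0.175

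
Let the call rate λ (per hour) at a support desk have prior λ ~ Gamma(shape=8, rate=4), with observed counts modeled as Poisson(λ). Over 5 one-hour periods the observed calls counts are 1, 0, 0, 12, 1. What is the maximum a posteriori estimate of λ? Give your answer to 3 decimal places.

Σxᵢ = 1+0+0+12+1 = 14, with n = 5.
Posterior ∝ λ^7e^(−4λ) · λ^14e^(−5λ) = λ^21e^(−9λ), i.e. Gamma(shape=22, rate=9).
The mode of a Gamma(a, b) with a ≥ 1 (shape–rate) is (a−1)/b = 21/9 ≈ 2.333.

λ̂_MAP = 2.333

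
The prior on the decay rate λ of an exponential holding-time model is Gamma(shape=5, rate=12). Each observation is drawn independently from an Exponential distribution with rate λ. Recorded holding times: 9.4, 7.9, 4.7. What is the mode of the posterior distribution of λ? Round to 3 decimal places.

λ̂_MAP = 0.206

The Exponential(rate=λ) likelihood is ∝ λ^n e^(−λΣtᵢ). Here n = 3 and Σtᵢ = 9.4 + 7.9 + 4.7 = 22.
Posterior ∝ λ^4e^(−12λ) · λ^3e^(−22λ) = λ^7e^(−34λ), i.e. Gamma(8, 34).
Mode = (a−1)/b = 7/34 ≈ 0.206.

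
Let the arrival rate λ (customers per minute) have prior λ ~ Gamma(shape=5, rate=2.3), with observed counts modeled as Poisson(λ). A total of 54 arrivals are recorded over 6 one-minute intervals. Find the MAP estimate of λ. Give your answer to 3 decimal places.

Σxᵢ = 54, n = 6.
Posterior ∝ λ^4e^(−2.3λ) · λ^54e^(−6λ) = λ^58e^(−8.3λ), i.e. Gamma(shape=59, rate=8.3).
The mode of a Gamma(a, b) with a ≥ 1 (shape–rate) is (a−1)/b = 58/8.3 ≈ 6.988.

λ̂_MAP = 6.988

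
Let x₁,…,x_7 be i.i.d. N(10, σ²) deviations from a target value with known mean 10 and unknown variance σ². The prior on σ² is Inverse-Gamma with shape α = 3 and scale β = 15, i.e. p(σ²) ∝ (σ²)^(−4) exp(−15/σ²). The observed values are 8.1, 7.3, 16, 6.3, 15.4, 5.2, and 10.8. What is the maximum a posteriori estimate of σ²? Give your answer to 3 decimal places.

Sum of squared deviations about the known mean: SS = (8.1−10)² + (7.3−10)² + (16−10)² + (6.3−10)² + (15.4−10)² + (5.2−10)² + (10.8−10)² = 113.43.
The Normal likelihood contributes (σ²)^(−n/2) exp(−SS/(2σ²)), so the posterior is Inverse-Gamma(α + n/2, β + SS/2) = Inverse-Gamma(6.5, 71.715).
The mode of Inverse-Gamma(a, b) is b/(a+1) = 71.715/7.5 ≈ 9.562.

σ̂²_MAP = 9.562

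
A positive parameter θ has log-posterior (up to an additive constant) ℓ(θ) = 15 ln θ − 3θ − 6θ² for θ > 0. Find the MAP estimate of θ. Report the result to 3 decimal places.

ℓ'(θ) = 15/θ − 3 − 12θ. Setting this to zero and multiplying by θ: 12θ² + 3θ − 15 = 0.
θ = (−3 + √(3² + 4·12·15)) / (2·12) = (−3 + √729) / 24 = (−3 + 27)/24 = 1.
ℓ''(θ) = −15/θ² − 12 < 0, confirming a maximum.

θ̂_MAP = 1.000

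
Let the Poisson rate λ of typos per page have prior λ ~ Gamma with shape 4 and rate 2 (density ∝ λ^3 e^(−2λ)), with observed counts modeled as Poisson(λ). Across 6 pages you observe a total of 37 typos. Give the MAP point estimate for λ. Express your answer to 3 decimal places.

Σxᵢ = 37, n = 6.
Posterior ∝ λ^3e^(−2λ) · λ^37e^(−6λ) = λ^40e^(−8λ), i.e. Gamma(shape=41, rate=8).
The mode of a Gamma(a, b) with a ≥ 1 (shape–rate) is (a−1)/b = 40/8 ≈ 5.000.

λ̂_MAP = 5.000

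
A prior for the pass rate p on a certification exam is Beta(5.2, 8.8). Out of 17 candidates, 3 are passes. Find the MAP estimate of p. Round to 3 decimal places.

p̂_MAP = 0.248

Prior: Beta(5.2, 8.8).
Data: 3 successes in 17 trials. The binomial likelihood contributes p^3(1−p)^14, so the posterior is Beta(5.2+3, 8.8+14) = Beta(8.2, 22.8).
For Beta(a, b) with a, b > 1 the mode is (a−1)/(a+b−2) = 7.2/29 ≈ 0.248.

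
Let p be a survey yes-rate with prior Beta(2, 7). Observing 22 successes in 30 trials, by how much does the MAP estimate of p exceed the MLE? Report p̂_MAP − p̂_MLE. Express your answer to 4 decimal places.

MAP − MLE = -0.1117

Posterior is Beta(24, 15); MAP = (24−1)/(39−2) = 23/37 ≈ 0.62162.
MLE ignores the prior: p̂_MLE = k/n = 22/30 ≈ 0.73333.
Difference = 23/37 − 22/30 = -62/555 ≈ -0.1117.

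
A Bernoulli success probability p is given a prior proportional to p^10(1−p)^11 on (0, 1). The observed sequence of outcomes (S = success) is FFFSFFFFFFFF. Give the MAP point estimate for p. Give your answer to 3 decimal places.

p̂_MAP = 0.333

The prior density ∝ p^10(1−p)^11 is the kernel of Beta(11, 12).
Data: 1 success in 12 trials (from the sequence). The binomial likelihood contributes p(1−p)^11, so the posterior is Beta(11+1, 12+11) = Beta(12, 23).
For Beta(a, b) with a, b > 1 the mode is (a−1)/(a+b−2) = 11/33 ≈ 0.333.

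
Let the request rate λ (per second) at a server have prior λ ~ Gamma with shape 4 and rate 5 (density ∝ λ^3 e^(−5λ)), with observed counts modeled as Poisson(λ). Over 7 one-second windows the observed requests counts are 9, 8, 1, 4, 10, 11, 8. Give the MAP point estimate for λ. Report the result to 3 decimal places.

Σxᵢ = 9+8+1+4+10+11+8 = 51, with n = 7.
Posterior ∝ λ^3e^(−5λ) · λ^51e^(−7λ) = λ^54e^(−12λ), i.e. Gamma(shape=55, rate=12).
The mode of a Gamma(a, b) with a ≥ 1 (shape–rate) is (a−1)/b = 54/12 ≈ 4.500.

λ̂_MAP = 4.500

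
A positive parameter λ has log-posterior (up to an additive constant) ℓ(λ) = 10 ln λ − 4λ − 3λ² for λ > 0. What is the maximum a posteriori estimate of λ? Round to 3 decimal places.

λ̂_MAP = 1.000

ℓ'(λ) = 10/λ − 4 − 6λ. Setting this to zero and multiplying by λ: 6λ² + 4λ − 10 = 0.
λ = (−4 + √(4² + 4·6·10)) / (2·6) = (−4 + √256) / 12 = (−4 + 16)/12 = 1.
ℓ''(λ) = −10/λ² − 6 < 0, confirming a maximum.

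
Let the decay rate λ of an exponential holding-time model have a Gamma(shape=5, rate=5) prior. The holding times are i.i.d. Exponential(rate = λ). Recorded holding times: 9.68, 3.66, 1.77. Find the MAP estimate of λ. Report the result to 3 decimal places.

λ̂_MAP = 0.348

The Exponential(rate=λ) likelihood is ∝ λ^n e^(−λΣtᵢ). Here n = 3 and Σtᵢ = 9.68 + 3.66 + 1.77 = 15.11.
Posterior ∝ λ^4e^(−5λ) · λ^3e^(−15.11λ) = λ^7e^(−20.11λ), i.e. Gamma(8, 20.11).
Mode = (a−1)/b = 7/20.11 ≈ 0.348.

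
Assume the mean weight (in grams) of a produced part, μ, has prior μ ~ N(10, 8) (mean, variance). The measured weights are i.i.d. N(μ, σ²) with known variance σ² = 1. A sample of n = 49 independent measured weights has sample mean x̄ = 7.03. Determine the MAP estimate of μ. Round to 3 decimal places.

n = 49, x̄ = 7.03.
For a Normal prior and Normal likelihood with known variance, the posterior is Normal; its mode equals its mean, the precision-weighted average.
Prior precision 1/σ₀² = 1/8 = 0.125; data precision n/σ² = 49/1 = 49.
μ̂ = (0.125·10 + 49·7.03) / (0.125 + 49) = 345.72/49.125 = 23048/3275 ≈ 7.038.

μ̂_MAP = 7.038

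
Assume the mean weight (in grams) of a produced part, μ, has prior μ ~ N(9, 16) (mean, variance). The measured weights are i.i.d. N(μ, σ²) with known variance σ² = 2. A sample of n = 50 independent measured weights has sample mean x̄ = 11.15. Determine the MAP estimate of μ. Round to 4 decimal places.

μ̂_MAP = 11.1446

n = 50, x̄ = 11.15.
For a Normal prior and Normal likelihood with known variance, the posterior is Normal; its mode equals its mean, the precision-weighted average.
Prior precision 1/σ₀² = 1/16 = 0.0625; data precision n/σ² = 50/2 = 25.
μ̂ = (0.0625·9 + 25·11.15) / (0.0625 + 25) = 279.3125/25.0625 = 4469/401 ≈ 11.1446.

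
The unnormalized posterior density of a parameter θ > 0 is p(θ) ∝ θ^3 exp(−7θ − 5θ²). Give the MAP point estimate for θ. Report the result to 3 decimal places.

θ̂_MAP = 0.300

ℓ'(θ) = 3/θ − 7 − 10θ. Setting this to zero and multiplying by θ: 10θ² + 7θ − 3 = 0.
θ = (−7 + √(7² + 4·10·3)) / (2·10) = (−7 + √169) / 20 = (−7 + 13)/20 = 3/10.
ℓ''(θ) = −3/θ² − 10 < 0, confirming a maximum.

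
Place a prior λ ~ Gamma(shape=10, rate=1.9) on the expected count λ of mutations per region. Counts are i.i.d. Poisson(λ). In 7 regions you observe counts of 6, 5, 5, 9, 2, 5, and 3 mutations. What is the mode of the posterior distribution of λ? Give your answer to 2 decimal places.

Σxᵢ = 6+5+5+9+2+5+3 = 35, with n = 7.
Posterior ∝ λ^9e^(−1.9λ) · λ^35e^(−7λ) = λ^44e^(−8.9λ), i.e. Gamma(shape=45, rate=8.9).
The mode of a Gamma(a, b) with a ≥ 1 (shape–rate) is (a−1)/b = 44/8.9 ≈ 4.94.

λ̂_MAP = 4.94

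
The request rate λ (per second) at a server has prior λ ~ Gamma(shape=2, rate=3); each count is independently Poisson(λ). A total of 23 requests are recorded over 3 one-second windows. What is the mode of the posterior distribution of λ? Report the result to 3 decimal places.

Σxᵢ = 23, n = 3.
Posterior ∝ λe^(−3λ) · λ^23e^(−3λ) = λ^24e^(−6λ), i.e. Gamma(shape=25, rate=6).
The mode of a Gamma(a, b) with a ≥ 1 (shape–rate) is (a−1)/b = 24/6 ≈ 4.000.

λ̂_MAP = 4.000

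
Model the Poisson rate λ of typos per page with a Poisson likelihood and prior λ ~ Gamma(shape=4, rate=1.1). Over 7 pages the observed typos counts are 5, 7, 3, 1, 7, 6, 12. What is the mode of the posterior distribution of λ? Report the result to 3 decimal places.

Σxᵢ = 5+7+3+1+7+6+12 = 41, with n = 7.
Posterior ∝ λ^3e^(−1.1λ) · λ^41e^(−7λ) = λ^44e^(−8.1λ), i.e. Gamma(shape=45, rate=8.1).
The mode of a Gamma(a, b) with a ≥ 1 (shape–rate) is (a−1)/b = 44/8.1 ≈ 5.432.

λ̂_MAP = 5.432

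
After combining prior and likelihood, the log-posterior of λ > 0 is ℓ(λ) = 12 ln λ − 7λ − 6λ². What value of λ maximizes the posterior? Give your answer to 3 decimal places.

ℓ'(λ) = 12/λ − 7 − 12λ. Setting this to zero and multiplying by λ: 12λ² + 7λ − 12 = 0.
λ = (−7 + √(7² + 4·12·12)) / (2·12) = (−7 + √625) / 24 = (−7 + 25)/24 = 3/4.
ℓ''(λ) = −12/λ² − 12 < 0, confirming a maximum.

λ̂_MAP = 0.750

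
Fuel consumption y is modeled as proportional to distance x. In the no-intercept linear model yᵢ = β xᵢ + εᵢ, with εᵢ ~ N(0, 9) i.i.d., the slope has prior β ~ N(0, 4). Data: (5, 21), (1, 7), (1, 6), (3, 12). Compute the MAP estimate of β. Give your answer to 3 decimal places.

β̂_MAP = 4.026

log p(β | y) = −Σ(yᵢ − βxᵢ)²/(2·9) − β²/(2·4) + const.
Setting the derivative to zero: Σxᵢ(yᵢ − βxᵢ)/9 − β/4 = 0, so β = Σxᵢyᵢ / (Σxᵢ² + σ²/τ²).
Σxᵢyᵢ = 5·21 + 1·7 + 1·6 + 3·12 = 154; Σxᵢ² = 36; σ²/τ² = 2.25.
β̂_MAP = 154 / (36 + 2.25) = 154/38.25 ≈ 4.026.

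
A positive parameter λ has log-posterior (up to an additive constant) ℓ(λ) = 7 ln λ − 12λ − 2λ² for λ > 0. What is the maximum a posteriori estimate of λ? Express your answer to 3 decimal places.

λ̂_MAP = 0.500

ℓ'(λ) = 7/λ − 12 − 4λ. Setting this to zero and multiplying by λ: 4λ² + 12λ − 7 = 0.
λ = (−12 + √(12² + 4·4·7)) / (2·4) = (−12 + √256) / 8 = (−12 + 16)/8 = 1/2.
ℓ''(λ) = −7/λ² − 4 < 0, confirming a maximum.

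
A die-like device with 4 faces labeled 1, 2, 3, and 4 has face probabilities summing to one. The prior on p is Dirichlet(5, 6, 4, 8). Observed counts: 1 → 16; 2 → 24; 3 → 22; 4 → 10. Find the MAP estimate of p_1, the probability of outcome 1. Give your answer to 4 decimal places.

MAP estimate: 0.2198

The posterior is Dirichlet(αᵢ + nᵢ) = Dirichlet(21, 30, 26, 18).
For a Dirichlet(a₁,…,a_K) with all aᵢ > 1, the mode has j-th component (aⱼ − 1)/(Σaᵢ − K).
Here Σaᵢ = 95 and K = 4, so p_1 = (21 − 1)/(95 − 4) = 20/91 ≈ 0.2198.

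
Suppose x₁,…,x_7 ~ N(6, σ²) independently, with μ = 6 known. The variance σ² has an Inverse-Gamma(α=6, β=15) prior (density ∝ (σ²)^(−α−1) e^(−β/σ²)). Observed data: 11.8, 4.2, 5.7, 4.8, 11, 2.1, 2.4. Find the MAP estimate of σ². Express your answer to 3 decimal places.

Sum of squared deviations about the known mean: SS = (11.8−6)² + (4.2−6)² + (5.7−6)² + (4.8−6)² + (11−6)² + (2.1−6)² + (2.4−6)² = 91.58.
The Normal likelihood contributes (σ²)^(−n/2) exp(−SS/(2σ²)), so the posterior is Inverse-Gamma(α + n/2, β + SS/2) = Inverse-Gamma(9.5, 60.79).
The mode of Inverse-Gamma(a, b) is b/(a+1) = 60.79/10.5 ≈ 5.790.

σ̂²_MAP = 5.790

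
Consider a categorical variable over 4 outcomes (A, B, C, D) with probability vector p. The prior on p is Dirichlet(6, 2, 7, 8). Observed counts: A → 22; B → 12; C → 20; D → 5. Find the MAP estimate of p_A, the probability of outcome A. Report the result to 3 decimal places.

The posterior is Dirichlet(αᵢ + nᵢ) = Dirichlet(28, 14, 27, 13).
For a Dirichlet(a₁,…,a_K) with all aᵢ > 1, the mode has j-th component (aⱼ − 1)/(Σaᵢ − K).
Here Σaᵢ = 82 and K = 4, so p_A = (28 − 1)/(82 − 4) = 27/78 ≈ 0.346.

MAP estimate of p_A = 0.346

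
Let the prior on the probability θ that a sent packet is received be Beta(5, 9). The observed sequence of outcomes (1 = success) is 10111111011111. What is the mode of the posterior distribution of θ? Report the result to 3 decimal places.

θ̂_MAP = 0.615

Prior: Beta(5, 9).
Data: 12 successes in 14 trials (from the sequence). The binomial likelihood contributes θ^12(1−θ)^2, so the posterior is Beta(5+12, 9+2) = Beta(17, 11).
For Beta(a, b) with a, b > 1 the mode is (a−1)/(a+b−2) = 16/26 ≈ 0.615.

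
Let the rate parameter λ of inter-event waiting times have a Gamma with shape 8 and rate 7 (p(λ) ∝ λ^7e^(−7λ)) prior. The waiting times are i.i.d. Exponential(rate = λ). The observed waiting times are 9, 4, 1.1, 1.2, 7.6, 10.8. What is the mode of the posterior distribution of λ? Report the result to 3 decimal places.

λ̂_MAP = 0.319

The Exponential(rate=λ) likelihood is ∝ λ^n e^(−λΣtᵢ). Here n = 6 and Σtᵢ = 9 + 4 + 1.1 + 1.2 + 7.6 + 10.8 = 33.7.
Posterior ∝ λ^7e^(−7λ) · λ^6e^(−33.7λ) = λ^13e^(−40.7λ), i.e. Gamma(14, 40.7).
Mode = (a−1)/b = 13/40.7 ≈ 0.319.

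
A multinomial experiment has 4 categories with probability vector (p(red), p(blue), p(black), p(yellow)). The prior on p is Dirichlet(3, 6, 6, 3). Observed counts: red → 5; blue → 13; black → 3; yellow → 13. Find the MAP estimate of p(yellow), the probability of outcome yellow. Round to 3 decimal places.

MAP estimate of p(yellow) = 0.313

The posterior is Dirichlet(αᵢ + nᵢ) = Dirichlet(8, 19, 9, 16).
For a Dirichlet(a₁,…,a_K) with all aᵢ > 1, the mode has j-th component (aⱼ − 1)/(Σaᵢ − K).
Here Σaᵢ = 52 and K = 4, so p(yellow) = (16 − 1)/(52 − 4) = 15/48 ≈ 0.313.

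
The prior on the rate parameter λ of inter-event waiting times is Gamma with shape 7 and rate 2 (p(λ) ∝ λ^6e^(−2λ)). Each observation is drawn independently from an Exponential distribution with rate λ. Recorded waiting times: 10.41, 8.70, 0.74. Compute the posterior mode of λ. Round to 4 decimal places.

The Exponential(rate=λ) likelihood is ∝ λ^n e^(−λΣtᵢ). Here n = 3 and Σtᵢ = 10.41 + 8.70 + 0.74 = 19.85.
Posterior ∝ λ^6e^(−2λ) · λ^3e^(−19.85λ) = λ^9e^(−21.85λ), i.e. Gamma(10, 21.85).
Mode = (a−1)/b = 9/21.85 ≈ 0.4119.

λ̂_MAP = 0.4119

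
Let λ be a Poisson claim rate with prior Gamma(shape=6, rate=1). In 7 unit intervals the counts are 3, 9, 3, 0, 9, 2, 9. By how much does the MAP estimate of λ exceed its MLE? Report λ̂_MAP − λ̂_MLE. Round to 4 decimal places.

Σxᵢ = 35. Posterior is Gamma(41, 8); MAP = (41−1)/8 = 40/8 ≈ 5.00000.
MLE = x̄ = 35/7 ≈ 5.00000.
Difference = 40/8 − 35/7 = 0 ≈ 0.0000.

MAP − MLE = 0.0000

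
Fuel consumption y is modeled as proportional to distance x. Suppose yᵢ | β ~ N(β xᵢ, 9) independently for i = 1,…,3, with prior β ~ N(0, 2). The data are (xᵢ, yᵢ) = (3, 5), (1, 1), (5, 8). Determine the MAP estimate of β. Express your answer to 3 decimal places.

β̂_MAP = 1.418

log p(β | y) = −Σ(yᵢ − βxᵢ)²/(2·9) − β²/(2·2) + const.
Setting the derivative to zero: Σxᵢ(yᵢ − βxᵢ)/9 − β/2 = 0, so β = Σxᵢyᵢ / (Σxᵢ² + σ²/τ²).
Σxᵢyᵢ = 3·5 + 1·1 + 5·8 = 56; Σxᵢ² = 35; σ²/τ² = 4.5.
β̂_MAP = 56 / (35 + 4.5) = 56/39.5 ≈ 1.418.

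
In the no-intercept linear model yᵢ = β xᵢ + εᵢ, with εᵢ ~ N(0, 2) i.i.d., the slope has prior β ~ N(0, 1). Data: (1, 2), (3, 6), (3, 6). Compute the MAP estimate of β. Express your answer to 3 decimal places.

log p(β | y) = −Σ(yᵢ − βxᵢ)²/(2·2) − β²/(2·1) + const.
Setting the derivative to zero: Σxᵢ(yᵢ − βxᵢ)/2 − β/1 = 0, so β = Σxᵢyᵢ / (Σxᵢ² + σ²/τ²).
Σxᵢyᵢ = 1·2 + 3·6 + 3·6 = 38; Σxᵢ² = 19; σ²/τ² = 2.
β̂_MAP = 38 / (19 + 2) = 38/21 ≈ 1.810.

β̂_MAP = 1.810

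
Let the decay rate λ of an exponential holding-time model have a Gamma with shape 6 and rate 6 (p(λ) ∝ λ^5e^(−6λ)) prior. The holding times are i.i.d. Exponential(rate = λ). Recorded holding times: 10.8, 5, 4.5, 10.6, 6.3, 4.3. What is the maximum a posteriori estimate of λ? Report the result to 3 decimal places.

The Exponential(rate=λ) likelihood is ∝ λ^n e^(−λΣtᵢ). Here n = 6 and Σtᵢ = 10.8 + 5 + 4.5 + 10.6 + 6.3 + 4.3 = 41.5.
Posterior ∝ λ^5e^(−6λ) · λ^6e^(−41.5λ) = λ^11e^(−47.5λ), i.e. Gamma(12, 47.5).
Mode = (a−1)/b = 11/47.5 ≈ 0.232.

λ̂_MAP = 0.232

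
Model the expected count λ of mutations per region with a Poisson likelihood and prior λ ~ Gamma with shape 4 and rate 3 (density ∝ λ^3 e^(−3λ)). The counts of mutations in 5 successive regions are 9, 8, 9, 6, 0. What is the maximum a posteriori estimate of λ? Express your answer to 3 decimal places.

Σxᵢ = 9+8+9+6+0 = 32, with n = 5.
Posterior ∝ λ^3e^(−3λ) · λ^32e^(−5λ) = λ^35e^(−8λ), i.e. Gamma(shape=36, rate=8).
The mode of a Gamma(a, b) with a ≥ 1 (shape–rate) is (a−1)/b = 35/8 ≈ 4.375.

λ̂_MAP = 4.375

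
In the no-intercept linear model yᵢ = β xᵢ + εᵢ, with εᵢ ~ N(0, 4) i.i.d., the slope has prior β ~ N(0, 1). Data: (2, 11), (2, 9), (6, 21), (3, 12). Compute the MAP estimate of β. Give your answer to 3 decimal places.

log p(β | y) = −Σ(yᵢ − βxᵢ)²/(2·4) − β²/(2·1) + const.
Setting the derivative to zero: Σxᵢ(yᵢ − βxᵢ)/4 − β/1 = 0, so β = Σxᵢyᵢ / (Σxᵢ² + σ²/τ²).
Σxᵢyᵢ = 2·11 + 2·9 + 6·21 + 3·12 = 202; Σxᵢ² = 53; σ²/τ² = 4.
β̂_MAP = 202 / (53 + 4) = 202/57 ≈ 3.544.

β̂_MAP = 3.544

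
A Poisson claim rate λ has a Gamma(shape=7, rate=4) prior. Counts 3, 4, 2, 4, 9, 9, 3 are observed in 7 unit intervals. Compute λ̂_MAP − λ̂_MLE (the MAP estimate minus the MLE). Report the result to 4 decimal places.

MAP − MLE = -1.2208

Σxᵢ = 34. Posterior is Gamma(41, 11); MAP = (41−1)/11 = 40/11 ≈ 3.63636.
MLE = x̄ = 34/7 ≈ 4.85714.
Difference = 40/11 − 34/7 = -94/77 ≈ -1.2208.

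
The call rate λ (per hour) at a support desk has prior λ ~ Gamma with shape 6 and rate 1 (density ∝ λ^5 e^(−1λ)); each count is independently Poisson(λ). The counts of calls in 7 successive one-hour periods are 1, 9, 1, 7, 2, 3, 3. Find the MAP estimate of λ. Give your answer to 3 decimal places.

λ̂_MAP = 3.875

Σxᵢ = 1+9+1+7+2+3+3 = 26, with n = 7.
Posterior ∝ λ^5e^(−1λ) · λ^26e^(−7λ) = λ^31e^(−8λ), i.e. Gamma(shape=32, rate=8).
The mode of a Gamma(a, b) with a ≥ 1 (shape–rate) is (a−1)/b = 31/8 ≈ 3.875.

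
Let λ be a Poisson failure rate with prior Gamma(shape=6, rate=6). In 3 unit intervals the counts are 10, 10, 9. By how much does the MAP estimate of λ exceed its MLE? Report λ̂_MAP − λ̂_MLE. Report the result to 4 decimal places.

MAP − MLE = -5.8889

Σxᵢ = 29. Posterior is Gamma(35, 9); MAP = (35−1)/9 = 34/9 ≈ 3.77778.
MLE = x̄ = 29/3 ≈ 9.66667.
Difference = 34/9 − 29/3 = -53/9 ≈ -5.8889.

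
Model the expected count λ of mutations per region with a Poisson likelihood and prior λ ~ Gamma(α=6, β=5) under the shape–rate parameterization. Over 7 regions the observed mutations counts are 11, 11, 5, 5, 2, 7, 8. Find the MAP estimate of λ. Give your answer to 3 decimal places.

λ̂_MAP = 4.500

Σxᵢ = 11+11+5+5+2+7+8 = 49, with n = 7.
Posterior ∝ λ^5e^(−5λ) · λ^49e^(−7λ) = λ^54e^(−12λ), i.e. Gamma(shape=55, rate=12).
The mode of a Gamma(a, b) with a ≥ 1 (shape–rate) is (a−1)/b = 54/12 ≈ 4.500.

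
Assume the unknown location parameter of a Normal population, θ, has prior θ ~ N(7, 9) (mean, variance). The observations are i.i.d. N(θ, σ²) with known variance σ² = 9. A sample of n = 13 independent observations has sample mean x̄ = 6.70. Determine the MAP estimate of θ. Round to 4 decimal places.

θ̂_MAP = 6.7214

n = 13, x̄ = 6.70.
For a Normal prior and Normal likelihood with known variance, the posterior is Normal; its mode equals its mean, the precision-weighted average.
Prior precision 1/σ₀² = 1/9; data precision n/σ² = 13/9.
θ̂ = ((1/9)·7 + (13/9)·6.7) / (1/9 + 13/9) = (941/90)/(14/9) = 941/140 ≈ 6.7214.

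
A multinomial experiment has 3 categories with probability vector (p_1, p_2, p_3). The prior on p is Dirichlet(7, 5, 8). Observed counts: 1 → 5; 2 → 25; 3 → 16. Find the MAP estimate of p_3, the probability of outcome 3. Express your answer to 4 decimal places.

MAP estimate: 0.3651

The posterior is Dirichlet(αᵢ + nᵢ) = Dirichlet(12, 30, 24).
For a Dirichlet(a₁,…,a_K) with all aᵢ > 1, the mode has j-th component (aⱼ − 1)/(Σaᵢ − K).
Here Σaᵢ = 66 and K = 3, so p_3 = (24 − 1)/(66 − 3) = 23/63 ≈ 0.3651.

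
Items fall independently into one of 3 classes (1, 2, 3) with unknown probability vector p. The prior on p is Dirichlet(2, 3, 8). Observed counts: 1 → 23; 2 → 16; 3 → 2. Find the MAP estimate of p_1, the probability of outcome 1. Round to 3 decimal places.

MAP estimate: 0.471

The posterior is Dirichlet(αᵢ + nᵢ) = Dirichlet(25, 19, 10).
For a Dirichlet(a₁,…,a_K) with all aᵢ > 1, the mode has j-th component (aⱼ − 1)/(Σaᵢ − K).
Here Σaᵢ = 54 and K = 3, so p_1 = (25 − 1)/(54 − 3) = 24/51 ≈ 0.471.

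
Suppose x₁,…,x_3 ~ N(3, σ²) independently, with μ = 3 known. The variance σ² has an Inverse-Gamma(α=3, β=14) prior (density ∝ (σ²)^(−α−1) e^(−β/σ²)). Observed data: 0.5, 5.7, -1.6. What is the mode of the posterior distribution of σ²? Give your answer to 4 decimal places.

Sum of squared deviations about the known mean: SS = (0.5−3)² + (5.7−3)² + (-1.6−3)² = 34.7.
The Normal likelihood contributes (σ²)^(−n/2) exp(−SS/(2σ²)), so the posterior is Inverse-Gamma(α + n/2, β + SS/2) = Inverse-Gamma(4.5, 31.35).
The mode of Inverse-Gamma(a, b) is b/(a+1) = 31.35/5.5 ≈ 5.7000.

σ̂²_MAP = 5.7000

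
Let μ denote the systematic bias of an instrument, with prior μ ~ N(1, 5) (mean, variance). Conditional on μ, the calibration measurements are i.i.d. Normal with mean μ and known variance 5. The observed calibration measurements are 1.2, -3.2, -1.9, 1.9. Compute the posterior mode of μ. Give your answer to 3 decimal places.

n = 4; x̄ = (1.2 + (-3.2) + (-1.9) + 1.9)/4 = -2/4 = -0.5.
For a Normal prior and Normal likelihood with known variance, the posterior is Normal; its mode equals its mean, the precision-weighted average.
Prior precision 1/σ₀² = 1/5 = 0.2; data precision n/σ² = 4/5 = 0.8.
μ̂ = (0.2·1 + 0.8·(-0.5)) / (0.2 + 0.8) = (-0.2)/1 = -0.200.

μ̂_MAP = -0.200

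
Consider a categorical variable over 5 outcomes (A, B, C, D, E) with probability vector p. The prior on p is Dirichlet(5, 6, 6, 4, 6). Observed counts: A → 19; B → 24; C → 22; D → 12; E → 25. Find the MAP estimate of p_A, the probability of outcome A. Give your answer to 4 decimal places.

MAP estimate of p_A = 0.1855

The posterior is Dirichlet(αᵢ + nᵢ) = Dirichlet(24, 30, 28, 16, 31).
For a Dirichlet(a₁,…,a_K) with all aᵢ > 1, the mode has j-th component (aⱼ − 1)/(Σaᵢ − K).
Here Σaᵢ = 129 and K = 5, so p_A = (24 − 1)/(129 − 5) = 23/124 ≈ 0.1855.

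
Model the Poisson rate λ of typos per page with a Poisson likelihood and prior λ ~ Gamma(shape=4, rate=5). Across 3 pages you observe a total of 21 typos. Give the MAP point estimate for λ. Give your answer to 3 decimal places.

λ̂_MAP = 3.000

Σxᵢ = 21, n = 3.
Posterior ∝ λ^3e^(−5λ) · λ^21e^(−3λ) = λ^24e^(−8λ), i.e. Gamma(shape=25, rate=8).
The mode of a Gamma(a, b) with a ≥ 1 (shape–rate) is (a−1)/b = 24/8 ≈ 3.000.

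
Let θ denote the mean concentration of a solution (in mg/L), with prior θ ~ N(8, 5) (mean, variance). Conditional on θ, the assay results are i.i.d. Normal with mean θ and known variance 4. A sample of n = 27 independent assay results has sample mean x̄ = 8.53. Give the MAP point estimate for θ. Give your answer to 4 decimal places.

n = 27, x̄ = 8.53.
For a Normal prior and Normal likelihood with known variance, the posterior is Normal; its mode equals its mean, the precision-weighted average.
Prior precision 1/σ₀² = 1/5 = 0.2; data precision n/σ² = 27/4 = 6.75.
θ̂ = (0.2·8 + 6.75·8.53) / (0.2 + 6.75) = 59.1775/6.95 = 23671/2780 ≈ 8.5147.

θ̂_MAP = 8.5147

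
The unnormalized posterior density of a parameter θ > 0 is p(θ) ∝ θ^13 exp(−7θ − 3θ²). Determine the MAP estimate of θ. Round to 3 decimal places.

θ̂_MAP = 1.000

ℓ'(θ) = 13/θ − 7 − 6θ. Setting this to zero and multiplying by θ: 6θ² + 7θ − 13 = 0.
θ = (−7 + √(7² + 4·6·13)) / (2·6) = (−7 + √361) / 12 = (−7 + 19)/12 = 1.
ℓ''(θ) = −13/θ² − 6 < 0, confirming a maximum.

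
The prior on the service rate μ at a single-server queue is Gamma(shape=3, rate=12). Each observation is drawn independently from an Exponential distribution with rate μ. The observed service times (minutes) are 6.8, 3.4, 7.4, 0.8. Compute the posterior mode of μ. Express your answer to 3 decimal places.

μ̂_MAP = 0.197

The Exponential(rate=μ) likelihood is ∝ μ^n e^(−μΣtᵢ). Here n = 4 and Σtᵢ = 6.8 + 3.4 + 7.4 + 0.8 = 18.4.
Posterior ∝ μ^2e^(−12μ) · μ^4e^(−18.4μ) = μ^6e^(−30.4μ), i.e. Gamma(7, 30.4).
Mode = (a−1)/b = 6/30.4 ≈ 0.197.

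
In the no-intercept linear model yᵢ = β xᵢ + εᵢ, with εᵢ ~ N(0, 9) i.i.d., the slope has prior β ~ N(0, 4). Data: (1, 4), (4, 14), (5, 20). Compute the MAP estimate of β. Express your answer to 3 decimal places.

log p(β | y) = −Σ(yᵢ − βxᵢ)²/(2·9) − β²/(2·4) + const.
Setting the derivative to zero: Σxᵢ(yᵢ − βxᵢ)/9 − β/4 = 0, so β = Σxᵢyᵢ / (Σxᵢ² + σ²/τ²).
Σxᵢyᵢ = 1·4 + 4·14 + 5·20 = 160; Σxᵢ² = 42; σ²/τ² = 2.25.
β̂_MAP = 160 / (42 + 2.25) = 160/44.25 ≈ 3.616.

β̂_MAP = 3.616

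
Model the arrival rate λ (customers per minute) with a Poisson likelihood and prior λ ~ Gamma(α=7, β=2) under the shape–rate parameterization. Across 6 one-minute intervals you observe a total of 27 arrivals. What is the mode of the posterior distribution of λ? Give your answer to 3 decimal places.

Σxᵢ = 27, n = 6.
Posterior ∝ λ^6e^(−2λ) · λ^27e^(−6λ) = λ^33e^(−8λ), i.e. Gamma(shape=34, rate=8).
The mode of a Gamma(a, b) with a ≥ 1 (shape–rate) is (a−1)/b = 33/8 ≈ 4.125.

λ̂_MAP = 4.125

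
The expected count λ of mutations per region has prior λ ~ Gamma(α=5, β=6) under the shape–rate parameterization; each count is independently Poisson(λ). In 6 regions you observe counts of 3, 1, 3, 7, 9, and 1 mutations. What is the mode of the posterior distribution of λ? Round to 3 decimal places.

λ̂_MAP = 2.333

Σxᵢ = 3+1+3+7+9+1 = 24, with n = 6.
Posterior ∝ λ^4e^(−6λ) · λ^24e^(−6λ) = λ^28e^(−12λ), i.e. Gamma(shape=29, rate=12).
The mode of a Gamma(a, b) with a ≥ 1 (shape–rate) is (a−1)/b = 28/12 ≈ 2.333.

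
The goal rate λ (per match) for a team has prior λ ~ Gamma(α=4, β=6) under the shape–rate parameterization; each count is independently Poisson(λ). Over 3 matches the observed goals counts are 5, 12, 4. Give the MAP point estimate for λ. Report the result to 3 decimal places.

Σxᵢ = 5+12+4 = 21, with n = 3.
Posterior ∝ λ^3e^(−6λ) · λ^21e^(−3λ) = λ^24e^(−9λ), i.e. Gamma(shape=25, rate=9).
The mode of a Gamma(a, b) with a ≥ 1 (shape–rate) is (a−1)/b = 24/9 ≈ 2.667.

λ̂_MAP = 2.667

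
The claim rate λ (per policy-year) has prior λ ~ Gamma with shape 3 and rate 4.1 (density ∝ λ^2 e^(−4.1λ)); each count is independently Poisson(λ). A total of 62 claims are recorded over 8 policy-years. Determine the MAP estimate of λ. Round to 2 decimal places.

Σxᵢ = 62, n = 8.
Posterior ∝ λ^2e^(−4.1λ) · λ^62e^(−8λ) = λ^64e^(−12.1λ), i.e. Gamma(shape=65, rate=12.1).
The mode of a Gamma(a, b) with a ≥ 1 (shape–rate) is (a−1)/b = 64/12.1 ≈ 5.29.

λ̂_MAP = 5.29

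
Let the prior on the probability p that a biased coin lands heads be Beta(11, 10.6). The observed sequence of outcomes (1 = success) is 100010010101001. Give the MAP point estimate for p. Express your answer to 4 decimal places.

Prior: Beta(11, 10.6).
Data: 6 successes in 15 trials (from the sequence). The binomial likelihood contributes p^6(1−p)^9, so the posterior is Beta(11+6, 10.6+9) = Beta(17, 19.6).
For Beta(a, b) with a, b > 1 the mode is (a−1)/(a+b−2) = 16/34.6 ≈ 0.4624.

p̂_MAP = 0.4624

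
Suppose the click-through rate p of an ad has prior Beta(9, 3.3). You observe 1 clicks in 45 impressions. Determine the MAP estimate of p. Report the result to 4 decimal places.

p̂_MAP = 0.1627

Prior: Beta(9, 3.3).
Data: 1 success in 45 trials. The binomial likelihood contributes p(1−p)^44, so the posterior is Beta(9+1, 3.3+44) = Beta(10, 47.3).
For Beta(a, b) with a, b > 1 the mode is (a−1)/(a+b−2) = 9/55.3 ≈ 0.1627.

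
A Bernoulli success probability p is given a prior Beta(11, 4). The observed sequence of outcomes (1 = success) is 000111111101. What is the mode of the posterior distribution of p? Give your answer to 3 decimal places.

Prior: Beta(11, 4).
Data: 8 successes in 12 trials (from the sequence). The binomial likelihood contributes p^8(1−p)^4, so the posterior is Beta(11+8, 4+4) = Beta(19, 8).
For Beta(a, b) with a, b > 1 the mode is (a−1)/(a+b−2) = 18/25 ≈ 0.720.

p̂_MAP = 0.720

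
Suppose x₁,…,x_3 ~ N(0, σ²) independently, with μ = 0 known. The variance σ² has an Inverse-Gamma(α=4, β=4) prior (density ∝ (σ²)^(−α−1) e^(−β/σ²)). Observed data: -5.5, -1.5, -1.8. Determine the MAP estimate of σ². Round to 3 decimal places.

Sum of squared deviations about the known mean: SS = (-5.5−0)² + (-1.5−0)² + (-1.8−0)² = 35.74.
The Normal likelihood contributes (σ²)^(−n/2) exp(−SS/(2σ²)), so the posterior is Inverse-Gamma(α + n/2, β + SS/2) = Inverse-Gamma(5.5, 21.87).
The mode of Inverse-Gamma(a, b) is b/(a+1) = 21.87/6.5 ≈ 3.365.

σ̂²_MAP = 3.365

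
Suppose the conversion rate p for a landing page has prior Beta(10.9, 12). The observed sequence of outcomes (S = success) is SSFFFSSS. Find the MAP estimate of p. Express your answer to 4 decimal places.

p̂_MAP = 0.5156

Prior: Beta(10.9, 12).
Data: 5 successes in 8 trials (from the sequence). The binomial likelihood contributes p^5(1−p)^3, so the posterior is Beta(10.9+5, 12+3) = Beta(15.9, 15).
For Beta(a, b) with a, b > 1 the mode is (a−1)/(a+b−2) = 14.9/28.9 ≈ 0.5156.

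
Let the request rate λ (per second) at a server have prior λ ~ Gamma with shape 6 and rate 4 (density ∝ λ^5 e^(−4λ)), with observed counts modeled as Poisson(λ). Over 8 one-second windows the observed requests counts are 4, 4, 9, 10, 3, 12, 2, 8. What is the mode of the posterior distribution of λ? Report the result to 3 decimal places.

λ̂_MAP = 4.750

Σxᵢ = 4+4+9+10+3+12+2+8 = 52, with n = 8.
Posterior ∝ λ^5e^(−4λ) · λ^52e^(−8λ) = λ^57e^(−12λ), i.e. Gamma(shape=58, rate=12).
The mode of a Gamma(a, b) with a ≥ 1 (shape–rate) is (a−1)/b = 57/12 ≈ 4.750.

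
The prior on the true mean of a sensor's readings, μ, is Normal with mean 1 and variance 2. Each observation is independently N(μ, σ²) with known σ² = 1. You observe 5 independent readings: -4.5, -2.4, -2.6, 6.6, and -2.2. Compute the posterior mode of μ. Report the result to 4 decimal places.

n = 5; x̄ = ((-4.5) + (-2.4) + (-2.6) + 6.6 + (-2.2))/5 = -5.1/5 = -1.02.
For a Normal prior and Normal likelihood with known variance, the posterior is Normal; its mode equals its mean, the precision-weighted average.
Prior precision 1/σ₀² = 1/2 = 0.5; data precision n/σ² = 5/1 = 5.
μ̂ = (0.5·1 + 5·(-1.02)) / (0.5 + 5) = (-4.6)/5.5 = -46/55 ≈ -0.8364.

μ̂_MAP = -0.8364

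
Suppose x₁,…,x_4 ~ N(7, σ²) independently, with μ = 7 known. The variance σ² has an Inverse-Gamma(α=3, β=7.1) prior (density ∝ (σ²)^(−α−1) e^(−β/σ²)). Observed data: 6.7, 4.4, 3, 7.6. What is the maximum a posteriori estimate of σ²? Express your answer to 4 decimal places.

Sum of squared deviations about the known mean: SS = (6.7−7)² + (4.4−7)² + (3−7)² + (7.6−7)² = 23.21.
The Normal likelihood contributes (σ²)^(−n/2) exp(−SS/(2σ²)), so the posterior is Inverse-Gamma(α + n/2, β + SS/2) = Inverse-Gamma(5, 18.705).
The mode of Inverse-Gamma(a, b) is b/(a+1) = 18.705/6 ≈ 3.1175.

σ̂²_MAP = 3.1175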